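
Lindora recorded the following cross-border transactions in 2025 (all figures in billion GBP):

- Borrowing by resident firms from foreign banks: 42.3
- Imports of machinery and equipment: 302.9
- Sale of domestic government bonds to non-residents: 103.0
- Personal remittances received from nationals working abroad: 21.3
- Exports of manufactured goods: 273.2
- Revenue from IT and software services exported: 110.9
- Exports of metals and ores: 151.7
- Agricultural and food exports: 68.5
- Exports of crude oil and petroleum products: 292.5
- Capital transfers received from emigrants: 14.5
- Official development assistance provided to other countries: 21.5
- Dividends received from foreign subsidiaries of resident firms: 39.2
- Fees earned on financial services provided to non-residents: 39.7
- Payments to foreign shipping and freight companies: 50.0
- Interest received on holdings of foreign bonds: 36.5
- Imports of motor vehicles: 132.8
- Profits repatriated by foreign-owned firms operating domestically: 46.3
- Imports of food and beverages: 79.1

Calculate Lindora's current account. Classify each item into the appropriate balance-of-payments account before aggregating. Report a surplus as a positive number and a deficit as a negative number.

400.9

Goods: 292.5 - 79.1 - 132.8 + 273.2 + 151.7 - 302.9 + 68.5 = 271.1
Services: 39.7 - 50.0 + 110.9 = 100.6
Primary income: 36.5 + 39.2 - 46.3 = 29.4
Secondary income: 21.3 - 21.5 = -0.2
Current account = 271.1 + 100.6 + 29.4 + (-0.2) = 400.9
(Excluded from the current account — financial account: borrowing by resident firms from foreign banks 42.3, sale of domestic government bonds to non-residents 103.0; capital account: capital transfers received from emigrants 14.5.)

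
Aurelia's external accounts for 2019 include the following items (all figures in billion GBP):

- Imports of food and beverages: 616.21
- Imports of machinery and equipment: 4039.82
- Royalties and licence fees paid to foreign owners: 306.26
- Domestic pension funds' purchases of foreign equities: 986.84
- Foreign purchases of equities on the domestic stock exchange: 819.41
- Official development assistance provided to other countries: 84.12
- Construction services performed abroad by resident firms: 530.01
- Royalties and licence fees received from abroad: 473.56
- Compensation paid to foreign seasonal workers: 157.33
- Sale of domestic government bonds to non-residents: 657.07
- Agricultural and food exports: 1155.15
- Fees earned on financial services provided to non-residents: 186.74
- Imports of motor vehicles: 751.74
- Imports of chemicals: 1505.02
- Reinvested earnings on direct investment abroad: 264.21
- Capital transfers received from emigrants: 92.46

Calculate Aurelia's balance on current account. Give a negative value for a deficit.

Goods: -751.74 - 4039.82 - 616.21 + 1155.15 - 1505.02 = -5757.64
Services: 473.56 - 306.26 + 530.01 + 186.74 = 884.05
Primary income: -157.33 + 264.21 = 106.88
Secondary income: -84.12
Current account = (-5757.64) + 884.05 + 106.88 + (-84.12) = -4850.83
(Excluded from the current account — financial account: domestic pension funds' purchases of foreign equities 986.84, foreign purchases of equities on the domestic stock exchange 819.41, sale of domestic government bonds to non-residents 657.07; capital account: capital transfers received from emigrants 92.46.)

-4850.83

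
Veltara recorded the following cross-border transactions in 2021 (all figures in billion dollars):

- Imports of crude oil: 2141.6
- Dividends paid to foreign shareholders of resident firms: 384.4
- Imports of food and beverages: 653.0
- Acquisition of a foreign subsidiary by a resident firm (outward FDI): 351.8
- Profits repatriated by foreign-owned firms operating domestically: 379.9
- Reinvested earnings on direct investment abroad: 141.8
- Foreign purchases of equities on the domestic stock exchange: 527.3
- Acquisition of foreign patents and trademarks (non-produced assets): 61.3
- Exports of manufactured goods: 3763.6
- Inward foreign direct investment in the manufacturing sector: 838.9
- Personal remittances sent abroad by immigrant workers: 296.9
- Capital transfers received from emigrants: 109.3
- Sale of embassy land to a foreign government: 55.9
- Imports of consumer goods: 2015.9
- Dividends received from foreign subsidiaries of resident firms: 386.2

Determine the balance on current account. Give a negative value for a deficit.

-1580.1

Goods: -2015.9 - 653.0 + 3763.6 - 2141.6 = -1046.9
Primary income: -379.9 + 386.2 + 141.8 - 384.4 = -236.3
Secondary income: -296.9
Current account = (-1046.9) + (-236.3) + (-296.9) = -1580.1
(Excluded from the current account — financial account: acquisition of a foreign subsidiary by a resident firm (outward FDI) 351.8, foreign purchases of equities on the domestic stock exchange 527.3, inward foreign direct investment in the manufacturing sector 838.9; capital account: acquisition of foreign patents and trademarks (non-produced assets) 61.3, capital transfers received from emigrants 109.3, sale of embassy land to a foreign government 55.9.)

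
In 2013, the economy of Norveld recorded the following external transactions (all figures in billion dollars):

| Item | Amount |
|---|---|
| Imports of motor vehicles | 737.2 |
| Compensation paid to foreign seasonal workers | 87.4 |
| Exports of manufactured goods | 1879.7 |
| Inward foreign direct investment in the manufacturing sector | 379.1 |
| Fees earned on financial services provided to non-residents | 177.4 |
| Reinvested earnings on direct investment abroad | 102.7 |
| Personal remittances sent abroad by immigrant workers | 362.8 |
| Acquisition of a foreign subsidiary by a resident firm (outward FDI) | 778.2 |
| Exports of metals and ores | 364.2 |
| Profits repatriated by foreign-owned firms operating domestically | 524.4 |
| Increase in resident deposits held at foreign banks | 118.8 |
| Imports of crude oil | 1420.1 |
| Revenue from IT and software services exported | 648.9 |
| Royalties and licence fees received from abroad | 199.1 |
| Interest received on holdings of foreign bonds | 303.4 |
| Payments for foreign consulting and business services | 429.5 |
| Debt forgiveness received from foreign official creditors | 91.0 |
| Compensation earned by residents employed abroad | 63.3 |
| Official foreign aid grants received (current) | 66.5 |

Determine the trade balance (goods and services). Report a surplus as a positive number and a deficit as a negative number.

Goods: -1420.1 + 1879.7 + 364.2 - 737.2 = 86.6
Services: -429.5 + 177.4 + 648.9 + 199.1 = 595.9
Trade balance = 86.6 + 595.9 = 682.5
(Excluded from the trade balance — primary income: compensation paid to foreign seasonal workers 87.4, reinvested earnings on direct investment abroad 102.7, profits repatriated by foreign-owned firms operating domestically 524.4, interest received on holdings of foreign bonds 303.4, compensation earned by residents employed abroad 63.3; financial account: inward foreign direct investment in the manufacturing sector 379.1, acquisition of a foreign subsidiary by a resident firm (outward FDI) 778.2, increase in resident deposits held at foreign banks 118.8; secondary income: personal remittances sent abroad by immigrant workers 362.8, official foreign aid grants received (current) 66.5; capital account: debt forgiveness received from foreign official creditors 91.0.)

682.5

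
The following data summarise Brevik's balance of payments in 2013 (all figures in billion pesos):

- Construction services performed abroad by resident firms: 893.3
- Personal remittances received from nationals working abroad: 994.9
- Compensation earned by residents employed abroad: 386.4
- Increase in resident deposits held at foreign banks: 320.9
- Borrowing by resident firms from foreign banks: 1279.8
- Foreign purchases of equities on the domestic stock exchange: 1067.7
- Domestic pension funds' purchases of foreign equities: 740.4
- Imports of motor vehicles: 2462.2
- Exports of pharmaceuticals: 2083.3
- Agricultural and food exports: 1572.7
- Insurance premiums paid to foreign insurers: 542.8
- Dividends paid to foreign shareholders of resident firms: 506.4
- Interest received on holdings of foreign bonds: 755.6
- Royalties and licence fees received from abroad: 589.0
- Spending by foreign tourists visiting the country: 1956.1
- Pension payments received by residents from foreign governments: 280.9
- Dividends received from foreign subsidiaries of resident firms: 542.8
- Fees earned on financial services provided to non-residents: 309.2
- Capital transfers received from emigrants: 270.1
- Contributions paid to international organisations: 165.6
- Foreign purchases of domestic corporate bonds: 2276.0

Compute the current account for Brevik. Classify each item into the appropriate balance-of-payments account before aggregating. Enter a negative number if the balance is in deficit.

6687.2

Goods: 2083.3 + 1572.7 - 2462.2 = 1193.8
Services: -542.8 + 1956.1 + 309.2 + 589.0 + 893.3 = 3204.8
Primary income: 542.8 + 386.4 - 506.4 + 755.6 = 1178.4
Secondary income: 994.9 - 165.6 + 280.9 = 1110.2
Current account = 1193.8 + 3204.8 + 1178.4 + 1110.2 = 6687.2
(Excluded from the current account — financial account: increase in resident deposits held at foreign banks 320.9, borrowing by resident firms from foreign banks 1279.8, foreign purchases of equities on the domestic stock exchange 1067.7, domestic pension funds' purchases of foreign equities 740.4, foreign purchases of domestic corporate bonds 2276.0; capital account: capital transfers received from emigrants 270.1.)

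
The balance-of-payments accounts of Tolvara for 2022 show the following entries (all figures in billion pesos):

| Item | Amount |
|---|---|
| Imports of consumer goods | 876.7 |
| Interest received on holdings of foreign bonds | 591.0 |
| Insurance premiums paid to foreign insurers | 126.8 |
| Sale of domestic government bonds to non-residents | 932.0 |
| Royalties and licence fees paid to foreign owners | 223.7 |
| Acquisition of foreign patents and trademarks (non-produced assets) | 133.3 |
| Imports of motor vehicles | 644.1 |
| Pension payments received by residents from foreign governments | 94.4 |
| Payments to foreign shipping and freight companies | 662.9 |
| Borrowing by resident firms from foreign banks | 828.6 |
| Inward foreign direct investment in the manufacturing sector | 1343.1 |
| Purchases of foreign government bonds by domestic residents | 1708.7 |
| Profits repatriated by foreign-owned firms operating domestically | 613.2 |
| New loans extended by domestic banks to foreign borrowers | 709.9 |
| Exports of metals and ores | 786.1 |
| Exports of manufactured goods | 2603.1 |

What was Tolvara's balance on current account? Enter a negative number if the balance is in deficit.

Goods: -644.1 + 786.1 - 876.7 + 2603.1 = 1868.4
Services: -223.7 - 126.8 - 662.9 = -1013.4
Primary income: -613.2 + 591.0 = -22.2
Secondary income: 94.4
Current account = 1868.4 + (-1013.4) + (-22.2) + 94.4 = 927.2
(Excluded from the current account — financial account: sale of domestic government bonds to non-residents 932.0, borrowing by resident firms from foreign banks 828.6, inward foreign direct investment in the manufacturing sector 1343.1, purchases of foreign government bonds by domestic residents 1708.7, new loans extended by domestic banks to foreign borrowers 709.9; capital account: acquisition of foreign patents and trademarks (non-produced assets) 133.3.)

927.2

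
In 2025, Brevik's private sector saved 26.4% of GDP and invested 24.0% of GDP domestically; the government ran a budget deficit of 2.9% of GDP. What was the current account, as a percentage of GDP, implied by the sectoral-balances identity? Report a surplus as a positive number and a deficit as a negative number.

-0.5

By the sectoral-balances identity, CA = (S_private - I) + (T - G).
Private balance = 26.4 - 24.0 = 2.4
Government balance (T - G) = -2.9
CA = 2.4 + (-2.9) = -0.5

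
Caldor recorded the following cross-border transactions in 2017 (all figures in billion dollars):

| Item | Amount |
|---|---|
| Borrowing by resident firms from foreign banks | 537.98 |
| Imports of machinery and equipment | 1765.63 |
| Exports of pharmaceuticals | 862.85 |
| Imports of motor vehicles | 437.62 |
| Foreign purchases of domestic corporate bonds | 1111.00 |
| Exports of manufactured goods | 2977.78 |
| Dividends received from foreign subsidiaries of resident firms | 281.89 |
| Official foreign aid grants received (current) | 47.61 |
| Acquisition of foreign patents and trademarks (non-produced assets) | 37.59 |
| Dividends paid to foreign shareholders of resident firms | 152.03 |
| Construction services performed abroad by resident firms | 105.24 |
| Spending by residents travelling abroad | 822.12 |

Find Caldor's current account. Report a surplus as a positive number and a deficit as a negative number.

1097.97

Goods: -1765.63 + 2977.78 + 862.85 - 437.62 = 1637.38
Services: 105.24 - 822.12 = -716.88
Primary income: -152.03 + 281.89 = 129.86
Secondary income: 47.61
Current account = 1637.38 + (-716.88) + 129.86 + 47.61 = 1097.97
(Excluded from the current account — financial account: borrowing by resident firms from foreign banks 537.98, foreign purchases of domestic corporate bonds 1111.00; capital account: acquisition of foreign patents and trademarks (non-produced assets) 37.59.)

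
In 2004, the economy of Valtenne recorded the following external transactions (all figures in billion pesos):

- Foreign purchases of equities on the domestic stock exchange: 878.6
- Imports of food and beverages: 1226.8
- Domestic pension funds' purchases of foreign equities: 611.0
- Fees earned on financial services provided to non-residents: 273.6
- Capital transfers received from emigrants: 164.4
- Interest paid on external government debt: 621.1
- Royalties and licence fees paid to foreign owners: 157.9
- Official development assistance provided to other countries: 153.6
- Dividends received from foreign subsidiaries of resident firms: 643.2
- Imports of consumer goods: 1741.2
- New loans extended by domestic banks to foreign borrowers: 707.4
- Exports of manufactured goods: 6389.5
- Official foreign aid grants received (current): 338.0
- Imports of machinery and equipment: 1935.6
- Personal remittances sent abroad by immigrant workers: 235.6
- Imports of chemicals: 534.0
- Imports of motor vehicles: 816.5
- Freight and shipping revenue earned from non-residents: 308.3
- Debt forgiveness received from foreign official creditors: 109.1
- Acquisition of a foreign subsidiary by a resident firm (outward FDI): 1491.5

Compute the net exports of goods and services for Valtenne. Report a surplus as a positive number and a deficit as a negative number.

Goods: -1935.6 - 1741.2 - 816.5 - 1226.8 + 6389.5 - 534.0 = 135.4
Services: 273.6 + 308.3 - 157.9 = 424.0
Trade balance = 135.4 + 424.0 = 559.4
(Excluded from the trade balance — financial account: foreign purchases of equities on the domestic stock exchange 878.6, domestic pension funds' purchases of foreign equities 611.0, new loans extended by domestic banks to foreign borrowers 707.4, acquisition of a foreign subsidiary by a resident firm (outward FDI) 1491.5; capital account: capital transfers received from emigrants 164.4, debt forgiveness received from foreign official creditors 109.1; primary income: interest paid on external government debt 621.1, dividends received from foreign subsidiaries of resident firms 643.2; secondary income: official development assistance provided to other countries 153.6, official foreign aid grants received (current) 338.0, personal remittances sent abroad by immigrant workers 235.6.)

559.4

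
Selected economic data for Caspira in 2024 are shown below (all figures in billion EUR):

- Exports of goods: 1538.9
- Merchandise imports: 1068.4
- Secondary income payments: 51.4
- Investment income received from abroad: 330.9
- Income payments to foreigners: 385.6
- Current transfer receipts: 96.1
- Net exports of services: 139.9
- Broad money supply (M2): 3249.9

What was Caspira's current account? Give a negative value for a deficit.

600.4

Goods balance = 1538.9 - 1068.4 = 470.5
Services balance = 139.9
Trade balance (goods + services) = 470.5 + 139.9 = 610.4
Net primary income = 330.9 - 385.6 = -54.7
Net secondary income = 96.1 - 51.4 = 44.7
Current account = 610.4 + (-54.7) + 44.7 = 600.4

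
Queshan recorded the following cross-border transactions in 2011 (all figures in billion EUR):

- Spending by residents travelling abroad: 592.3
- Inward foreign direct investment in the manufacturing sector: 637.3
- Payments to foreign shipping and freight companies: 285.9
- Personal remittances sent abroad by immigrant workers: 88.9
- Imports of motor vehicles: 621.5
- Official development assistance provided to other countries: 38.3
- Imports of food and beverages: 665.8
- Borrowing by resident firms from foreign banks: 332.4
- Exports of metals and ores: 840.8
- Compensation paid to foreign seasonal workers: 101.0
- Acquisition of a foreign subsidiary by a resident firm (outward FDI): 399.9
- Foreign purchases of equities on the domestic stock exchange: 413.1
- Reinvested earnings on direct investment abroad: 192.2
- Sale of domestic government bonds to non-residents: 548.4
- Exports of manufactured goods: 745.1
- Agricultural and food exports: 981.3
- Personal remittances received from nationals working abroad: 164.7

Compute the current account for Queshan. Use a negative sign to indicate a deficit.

530.4

Goods: 840.8 - 621.5 + 981.3 - 665.8 + 745.1 = 1279.9
Services: -285.9 - 592.3 = -878.2
Primary income: 192.2 - 101.0 = 91.2
Secondary income: -38.3 - 88.9 + 164.7 = 37.5
Current account = 1279.9 + (-878.2) + 91.2 + 37.5 = 530.4
(Excluded from the current account — financial account: inward foreign direct investment in the manufacturing sector 637.3, borrowing by resident firms from foreign banks 332.4, acquisition of a foreign subsidiary by a resident firm (outward FDI) 399.9, foreign purchases of equities on the domestic stock exchange 413.1, sale of domestic government bonds to non-residents 548.4.)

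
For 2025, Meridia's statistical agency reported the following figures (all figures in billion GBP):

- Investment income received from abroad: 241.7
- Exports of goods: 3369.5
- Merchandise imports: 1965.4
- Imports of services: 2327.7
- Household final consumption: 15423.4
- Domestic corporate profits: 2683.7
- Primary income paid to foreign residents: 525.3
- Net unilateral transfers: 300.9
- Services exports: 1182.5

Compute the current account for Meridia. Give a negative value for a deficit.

276.2

Goods balance = 3369.5 - 1965.4 = 1404.1
Services balance = 1182.5 - 2327.7 = -1145.2
Trade balance (goods + services) = 1404.1 + (-1145.2) = 258.9
Net primary income = 241.7 - 525.3 = -283.6
Net secondary income = 300.9
Current account = 258.9 + (-283.6) + 300.9 = 276.2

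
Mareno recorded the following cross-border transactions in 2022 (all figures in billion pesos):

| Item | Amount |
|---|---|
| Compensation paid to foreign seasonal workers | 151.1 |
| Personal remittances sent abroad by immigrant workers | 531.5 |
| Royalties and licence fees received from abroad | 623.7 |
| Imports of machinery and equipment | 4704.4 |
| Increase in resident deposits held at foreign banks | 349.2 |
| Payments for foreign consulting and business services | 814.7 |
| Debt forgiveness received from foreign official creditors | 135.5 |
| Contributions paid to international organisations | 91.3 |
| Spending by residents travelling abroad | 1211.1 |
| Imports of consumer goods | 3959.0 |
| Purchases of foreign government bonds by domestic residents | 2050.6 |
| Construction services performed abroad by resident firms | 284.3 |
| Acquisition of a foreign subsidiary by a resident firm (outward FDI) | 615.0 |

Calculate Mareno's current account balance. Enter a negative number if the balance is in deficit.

-10555.1

Goods: -4704.4 - 3959.0 = -8663.4
Services: 284.3 + 623.7 - 814.7 - 1211.1 = -1117.8
Primary income: -151.1
Secondary income: -531.5 - 91.3 = -622.8
Current account = (-8663.4) + (-1117.8) + (-151.1) + (-622.8) = -10555.1
(Excluded from the current account — financial account: increase in resident deposits held at foreign banks 349.2, purchases of foreign government bonds by domestic residents 2050.6, acquisition of a foreign subsidiary by a resident firm (outward FDI) 615.0; capital account: debt forgiveness received from foreign official creditors 135.5.)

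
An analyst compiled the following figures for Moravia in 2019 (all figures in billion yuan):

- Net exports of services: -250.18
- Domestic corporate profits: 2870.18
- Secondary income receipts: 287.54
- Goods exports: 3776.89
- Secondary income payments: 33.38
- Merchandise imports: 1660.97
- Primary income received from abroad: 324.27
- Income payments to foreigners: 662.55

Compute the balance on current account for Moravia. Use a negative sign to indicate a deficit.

Goods balance = 3776.89 - 1660.97 = 2115.92
Services balance = -250.18
Trade balance (goods + services) = 2115.92 + (-250.18) = 1865.74
Net primary income = 324.27 - 662.55 = -338.28
Net secondary income = 287.54 - 33.38 = 254.16
Current account = 1865.74 + (-338.28) + 254.16 = 1781.62

1781.62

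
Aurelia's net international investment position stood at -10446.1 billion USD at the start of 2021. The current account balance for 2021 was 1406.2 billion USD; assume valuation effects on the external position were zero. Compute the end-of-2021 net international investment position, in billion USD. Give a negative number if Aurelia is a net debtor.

-9039.9

With no valuation effects, change in NIIP = current account = 1406.2
End-of-year NIIP = -10446.1 + 1406.2 = -9039.9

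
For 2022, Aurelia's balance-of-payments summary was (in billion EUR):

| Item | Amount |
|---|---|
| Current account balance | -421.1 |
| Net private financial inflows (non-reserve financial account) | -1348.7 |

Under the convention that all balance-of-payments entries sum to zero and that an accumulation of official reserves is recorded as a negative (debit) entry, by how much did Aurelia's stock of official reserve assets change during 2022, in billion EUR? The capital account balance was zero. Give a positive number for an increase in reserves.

Official reserve transactions balance = -((-421.1) + (-1348.7)) = 1769.8
An accumulation of reserves is recorded as a debit (negative entry), so the change in the stock of reserves is the negative of that balance.
Change in official reserves = -(1769.8) = -1769.8

-1769.8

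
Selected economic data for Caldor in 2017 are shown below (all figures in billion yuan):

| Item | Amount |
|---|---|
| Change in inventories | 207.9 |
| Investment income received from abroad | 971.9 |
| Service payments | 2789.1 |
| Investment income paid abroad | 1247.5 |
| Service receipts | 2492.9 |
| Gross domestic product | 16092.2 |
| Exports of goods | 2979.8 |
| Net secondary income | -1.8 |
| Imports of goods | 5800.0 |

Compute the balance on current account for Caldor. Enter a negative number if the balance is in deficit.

-3393.8

Goods balance = 2979.8 - 5800.0 = -2820.2
Services balance = 2492.9 - 2789.1 = -296.2
Trade balance (goods + services) = -2820.2 + (-296.2) = -3116.4
Net primary income = 971.9 - 1247.5 = -275.6
Net secondary income = -1.8
Current account = -3116.4 + (-275.6) + (-1.8) = -3393.8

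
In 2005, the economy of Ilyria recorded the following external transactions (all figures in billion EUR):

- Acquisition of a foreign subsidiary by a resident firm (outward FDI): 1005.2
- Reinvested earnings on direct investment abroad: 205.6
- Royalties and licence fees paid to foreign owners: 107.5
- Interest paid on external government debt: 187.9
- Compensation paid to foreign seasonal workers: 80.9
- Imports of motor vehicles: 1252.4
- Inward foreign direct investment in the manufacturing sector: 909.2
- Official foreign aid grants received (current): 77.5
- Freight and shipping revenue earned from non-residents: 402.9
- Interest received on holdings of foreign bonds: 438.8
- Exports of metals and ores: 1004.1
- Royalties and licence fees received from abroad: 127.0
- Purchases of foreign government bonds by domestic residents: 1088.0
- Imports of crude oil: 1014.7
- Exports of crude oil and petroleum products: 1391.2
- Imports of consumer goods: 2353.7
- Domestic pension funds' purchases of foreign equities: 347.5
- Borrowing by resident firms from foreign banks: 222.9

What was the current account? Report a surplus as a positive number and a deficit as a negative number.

-1350.0

Goods: -1252.4 - 2353.7 + 1004.1 - 1014.7 + 1391.2 = -2225.5
Services: -107.5 + 127.0 + 402.9 = 422.4
Primary income: 438.8 + 205.6 - 187.9 - 80.9 = 375.6
Secondary income: 77.5
Current account = (-2225.5) + 422.4 + 375.6 + 77.5 = -1350.0
(Excluded from the current account — financial account: acquisition of a foreign subsidiary by a resident firm (outward FDI) 1005.2, inward foreign direct investment in the manufacturing sector 909.2, purchases of foreign government bonds by domestic residents 1088.0, domestic pension funds' purchases of foreign equities 347.5, borrowing by resident firms from foreign banks 222.9.)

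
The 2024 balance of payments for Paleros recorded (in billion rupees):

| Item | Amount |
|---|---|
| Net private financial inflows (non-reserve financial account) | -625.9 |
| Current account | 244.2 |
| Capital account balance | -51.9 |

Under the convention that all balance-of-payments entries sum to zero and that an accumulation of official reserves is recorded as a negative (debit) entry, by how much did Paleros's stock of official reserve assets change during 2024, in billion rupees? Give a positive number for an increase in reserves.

-433.6

Official reserve transactions balance = -(244.2 + (-51.9) + (-625.9)) = 433.6
An accumulation of reserves is recorded as a debit (negative entry), so the change in the stock of reserves is the negative of that balance.
Change in official reserves = -(433.6) = -433.6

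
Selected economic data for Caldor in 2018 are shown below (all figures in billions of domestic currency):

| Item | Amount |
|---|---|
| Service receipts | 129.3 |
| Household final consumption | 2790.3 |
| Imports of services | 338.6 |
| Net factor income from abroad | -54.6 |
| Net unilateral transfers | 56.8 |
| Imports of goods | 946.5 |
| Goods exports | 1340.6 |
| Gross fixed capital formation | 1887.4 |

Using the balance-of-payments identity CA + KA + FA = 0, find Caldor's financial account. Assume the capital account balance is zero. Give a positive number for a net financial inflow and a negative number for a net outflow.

-187.0

Goods balance = 1340.6 - 946.5 = 394.1
Services balance = 129.3 - 338.6 = -209.3
Trade balance (goods + services) = 394.1 + (-209.3) = 184.8
Net primary income = -54.6
Net secondary income = 56.8
Current account = 184.8 + (-54.6) + 56.8 = 187.0
Financial account = -(187.0) = -187.0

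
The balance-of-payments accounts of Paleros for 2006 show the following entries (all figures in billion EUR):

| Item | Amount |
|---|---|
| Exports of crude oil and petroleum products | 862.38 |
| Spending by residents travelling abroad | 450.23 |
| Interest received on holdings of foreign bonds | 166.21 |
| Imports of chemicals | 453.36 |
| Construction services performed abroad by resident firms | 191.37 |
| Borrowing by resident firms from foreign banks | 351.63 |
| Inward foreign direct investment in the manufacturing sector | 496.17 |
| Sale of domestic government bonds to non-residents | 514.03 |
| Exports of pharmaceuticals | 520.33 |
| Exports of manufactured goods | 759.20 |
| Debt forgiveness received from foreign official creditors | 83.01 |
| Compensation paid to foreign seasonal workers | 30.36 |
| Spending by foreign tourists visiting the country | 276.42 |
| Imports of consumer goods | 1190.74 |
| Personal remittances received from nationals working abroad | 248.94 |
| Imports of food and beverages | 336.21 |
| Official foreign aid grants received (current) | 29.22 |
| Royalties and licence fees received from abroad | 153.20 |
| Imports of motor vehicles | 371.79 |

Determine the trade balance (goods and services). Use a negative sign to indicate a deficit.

-39.43

Goods: -336.21 - 1190.74 - 371.79 + 520.33 + 759.20 - 453.36 + 862.38 = -210.19
Services: 191.37 + 276.42 - 450.23 + 153.20 = 170.76
Trade balance = -210.19 + 170.76 = -39.43
(Excluded from the trade balance — primary income: interest received on holdings of foreign bonds 166.21, compensation paid to foreign seasonal workers 30.36; financial account: borrowing by resident firms from foreign banks 351.63, inward foreign direct investment in the manufacturing sector 496.17, sale of domestic government bonds to non-residents 514.03; capital account: debt forgiveness received from foreign official creditors 83.01; secondary income: personal remittances received from nationals working abroad 248.94, official foreign aid grants received (current) 29.22.)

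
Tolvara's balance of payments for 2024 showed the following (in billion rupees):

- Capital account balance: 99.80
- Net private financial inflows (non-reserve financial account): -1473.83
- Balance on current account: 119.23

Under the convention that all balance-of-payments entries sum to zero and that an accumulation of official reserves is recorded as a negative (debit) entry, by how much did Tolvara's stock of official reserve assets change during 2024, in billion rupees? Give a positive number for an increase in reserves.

Official reserve transactions balance = -(119.23 + 99.80 + (-1473.83)) = 1254.80
An accumulation of reserves is recorded as a debit (negative entry), so the change in the stock of reserves is the negative of that balance.
Change in official reserves = -(1254.80) = -1254.80

-1254.80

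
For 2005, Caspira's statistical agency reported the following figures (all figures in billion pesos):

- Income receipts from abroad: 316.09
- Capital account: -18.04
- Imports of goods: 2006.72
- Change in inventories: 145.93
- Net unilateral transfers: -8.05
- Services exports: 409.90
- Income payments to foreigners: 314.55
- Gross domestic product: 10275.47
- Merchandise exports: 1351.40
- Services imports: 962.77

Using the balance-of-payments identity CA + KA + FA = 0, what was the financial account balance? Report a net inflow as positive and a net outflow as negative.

1232.74

Goods balance = 1351.40 - 2006.72 = -655.32
Services balance = 409.90 - 962.77 = -552.87
Trade balance (goods + services) = -655.32 + (-552.87) = -1208.19
Net primary income = 316.09 - 314.55 = 1.54
Net secondary income = -8.05
Current account = -1208.19 + 1.54 + (-8.05) = -1214.70
Financial account = -(-1214.70 + (-18.04)) = 1232.74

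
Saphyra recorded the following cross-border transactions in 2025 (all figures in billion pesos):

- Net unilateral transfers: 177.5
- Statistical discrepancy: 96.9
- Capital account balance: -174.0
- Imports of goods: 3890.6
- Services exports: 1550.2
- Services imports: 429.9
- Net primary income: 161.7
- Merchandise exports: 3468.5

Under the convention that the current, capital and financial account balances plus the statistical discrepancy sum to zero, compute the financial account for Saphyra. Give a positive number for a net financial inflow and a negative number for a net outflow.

-960.3

Goods balance = 3468.5 - 3890.6 = -422.1
Services balance = 1550.2 - 429.9 = 1120.3
Trade balance (goods + services) = -422.1 + 1120.3 = 698.2
Net primary income = 161.7
Net secondary income = 177.5
Current account = 698.2 + 161.7 + 177.5 = 1037.4
Financial account = -(1037.4 + (-174.0) + 96.9) = -960.3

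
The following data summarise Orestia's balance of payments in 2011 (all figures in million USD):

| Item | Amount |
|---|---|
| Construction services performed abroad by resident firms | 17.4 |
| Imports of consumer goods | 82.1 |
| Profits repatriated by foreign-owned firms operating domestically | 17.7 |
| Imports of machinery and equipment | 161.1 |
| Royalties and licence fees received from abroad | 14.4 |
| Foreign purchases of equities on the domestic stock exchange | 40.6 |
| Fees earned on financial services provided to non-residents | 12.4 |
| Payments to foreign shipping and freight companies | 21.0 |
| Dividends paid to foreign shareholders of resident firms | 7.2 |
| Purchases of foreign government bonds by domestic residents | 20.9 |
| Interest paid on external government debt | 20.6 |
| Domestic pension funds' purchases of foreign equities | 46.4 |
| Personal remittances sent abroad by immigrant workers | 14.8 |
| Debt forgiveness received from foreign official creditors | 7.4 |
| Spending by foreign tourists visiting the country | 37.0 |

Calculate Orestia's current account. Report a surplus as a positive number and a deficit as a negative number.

Goods: -161.1 - 82.1 = -243.2
Services: 12.4 + 14.4 + 17.4 - 21.0 + 37.0 = 60.2
Primary income: -17.7 - 20.6 - 7.2 = -45.5
Secondary income: -14.8
Current account = (-243.2) + 60.2 + (-45.5) + (-14.8) = -243.3
(Excluded from the current account — financial account: foreign purchases of equities on the domestic stock exchange 40.6, purchases of foreign government bonds by domestic residents 20.9, domestic pension funds' purchases of foreign equities 46.4; capital account: debt forgiveness received from foreign official creditors 7.4.)

-243.3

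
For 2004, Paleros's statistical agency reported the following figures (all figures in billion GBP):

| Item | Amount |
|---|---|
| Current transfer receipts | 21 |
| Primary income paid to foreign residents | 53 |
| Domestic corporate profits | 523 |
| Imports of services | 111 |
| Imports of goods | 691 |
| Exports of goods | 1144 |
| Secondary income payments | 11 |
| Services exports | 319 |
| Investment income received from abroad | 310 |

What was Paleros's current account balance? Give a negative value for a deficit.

Goods balance = 1144 - 691 = 453
Services balance = 319 - 111 = 208
Trade balance (goods + services) = 453 + 208 = 661
Net primary income = 310 - 53 = 257
Net secondary income = 21 - 11 = 10
Current account = 661 + 257 + 10 = 928

928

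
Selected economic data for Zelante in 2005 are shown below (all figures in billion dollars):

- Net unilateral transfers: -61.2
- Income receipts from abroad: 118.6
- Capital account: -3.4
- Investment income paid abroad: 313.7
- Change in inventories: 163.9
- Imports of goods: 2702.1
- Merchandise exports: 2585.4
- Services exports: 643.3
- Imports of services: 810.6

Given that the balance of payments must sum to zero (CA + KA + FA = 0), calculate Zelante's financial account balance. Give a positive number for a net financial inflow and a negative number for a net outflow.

543.7

Goods balance = 2585.4 - 2702.1 = -116.7
Services balance = 643.3 - 810.6 = -167.3
Trade balance (goods + services) = -116.7 + (-167.3) = -284.0
Net primary income = 118.6 - 313.7 = -195.1
Net secondary income = -61.2
Current account = -284.0 + (-195.1) + (-61.2) = -540.3
Financial account = -(-540.3 + (-3.4)) = 543.7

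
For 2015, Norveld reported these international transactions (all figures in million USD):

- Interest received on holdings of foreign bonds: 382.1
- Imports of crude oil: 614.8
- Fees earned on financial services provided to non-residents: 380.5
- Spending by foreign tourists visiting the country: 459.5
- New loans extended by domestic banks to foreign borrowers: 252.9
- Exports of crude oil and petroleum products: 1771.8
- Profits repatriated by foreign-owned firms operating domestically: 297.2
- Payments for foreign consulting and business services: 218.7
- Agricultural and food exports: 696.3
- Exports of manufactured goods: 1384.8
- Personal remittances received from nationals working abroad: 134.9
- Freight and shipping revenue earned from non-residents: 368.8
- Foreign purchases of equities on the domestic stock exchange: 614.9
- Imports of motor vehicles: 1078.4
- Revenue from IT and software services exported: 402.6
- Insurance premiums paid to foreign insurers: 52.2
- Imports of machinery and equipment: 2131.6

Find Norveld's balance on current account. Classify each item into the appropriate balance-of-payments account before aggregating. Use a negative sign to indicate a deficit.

1588.4

Goods: -1078.4 - 2131.6 + 696.3 + 1384.8 + 1771.8 - 614.8 = 28.1
Services: -218.7 + 402.6 + 368.8 - 52.2 + 459.5 + 380.5 = 1340.5
Primary income: 382.1 - 297.2 = 84.9
Secondary income: 134.9
Current account = 28.1 + 1340.5 + 84.9 + 134.9 = 1588.4
(Excluded from the current account — financial account: new loans extended by domestic banks to foreign borrowers 252.9, foreign purchases of equities on the domestic stock exchange 614.9.)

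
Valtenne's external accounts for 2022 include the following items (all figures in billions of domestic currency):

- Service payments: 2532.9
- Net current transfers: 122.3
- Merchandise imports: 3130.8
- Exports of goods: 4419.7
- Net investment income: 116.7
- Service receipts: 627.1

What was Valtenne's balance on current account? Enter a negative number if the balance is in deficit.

-377.9

Goods balance = 4419.7 - 3130.8 = 1288.9
Services balance = 627.1 - 2532.9 = -1905.8
Trade balance (goods + services) = 1288.9 + (-1905.8) = -616.9
Net primary income = 116.7
Net secondary income = 122.3
Current account = -616.9 + 116.7 + 122.3 = -377.9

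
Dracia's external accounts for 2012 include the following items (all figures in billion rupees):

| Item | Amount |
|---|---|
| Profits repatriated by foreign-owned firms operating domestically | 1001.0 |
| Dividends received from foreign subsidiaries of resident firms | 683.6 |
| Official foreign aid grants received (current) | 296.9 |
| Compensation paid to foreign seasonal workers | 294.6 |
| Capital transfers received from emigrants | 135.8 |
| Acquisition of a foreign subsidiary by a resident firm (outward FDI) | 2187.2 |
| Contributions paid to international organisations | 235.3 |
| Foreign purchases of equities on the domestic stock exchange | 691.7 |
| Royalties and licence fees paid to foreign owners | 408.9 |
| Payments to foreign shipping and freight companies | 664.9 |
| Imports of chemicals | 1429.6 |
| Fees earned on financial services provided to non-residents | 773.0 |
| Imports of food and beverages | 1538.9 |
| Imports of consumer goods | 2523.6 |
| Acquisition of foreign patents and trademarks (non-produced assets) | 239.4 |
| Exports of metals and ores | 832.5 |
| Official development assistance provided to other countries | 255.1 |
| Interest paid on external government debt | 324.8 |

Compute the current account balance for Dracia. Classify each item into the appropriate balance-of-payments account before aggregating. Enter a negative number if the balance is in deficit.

Goods: 832.5 - 1429.6 - 2523.6 - 1538.9 = -4659.6
Services: -408.9 - 664.9 + 773.0 = -300.8
Primary income: -1001.0 - 294.6 - 324.8 + 683.6 = -936.8
Secondary income: -235.3 - 255.1 + 296.9 = -193.5
Current account = (-4659.6) + (-300.8) + (-936.8) + (-193.5) = -6090.7
(Excluded from the current account — capital account: capital transfers received from emigrants 135.8, acquisition of foreign patents and trademarks (non-produced assets) 239.4; financial account: acquisition of a foreign subsidiary by a resident firm (outward FDI) 2187.2, foreign purchases of equities on the domestic stock exchange 691.7.)

-6090.7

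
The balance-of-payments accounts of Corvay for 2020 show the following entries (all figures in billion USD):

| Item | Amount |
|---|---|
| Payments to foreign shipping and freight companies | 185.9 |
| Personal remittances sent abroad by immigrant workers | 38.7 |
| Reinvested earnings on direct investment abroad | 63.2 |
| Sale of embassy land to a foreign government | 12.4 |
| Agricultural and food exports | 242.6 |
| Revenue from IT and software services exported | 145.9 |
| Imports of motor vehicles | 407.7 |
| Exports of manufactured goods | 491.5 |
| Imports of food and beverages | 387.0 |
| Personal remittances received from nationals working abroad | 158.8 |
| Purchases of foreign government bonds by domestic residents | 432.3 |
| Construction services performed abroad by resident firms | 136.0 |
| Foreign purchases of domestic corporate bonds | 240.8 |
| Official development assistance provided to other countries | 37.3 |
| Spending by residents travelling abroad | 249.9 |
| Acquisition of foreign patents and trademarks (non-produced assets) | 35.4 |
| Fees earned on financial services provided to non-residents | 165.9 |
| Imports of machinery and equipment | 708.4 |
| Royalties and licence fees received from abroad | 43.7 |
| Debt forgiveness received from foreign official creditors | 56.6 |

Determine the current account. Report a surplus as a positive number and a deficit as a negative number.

Goods: 491.5 - 387.0 + 242.6 - 407.7 - 708.4 = -769.0
Services: -185.9 - 249.9 + 145.9 + 165.9 + 43.7 + 136.0 = 55.7
Primary income: 63.2
Secondary income: -37.3 - 38.7 + 158.8 = 82.8
Current account = (-769.0) + 55.7 + 63.2 + 82.8 = -567.3
(Excluded from the current account — capital account: sale of embassy land to a foreign government 12.4, acquisition of foreign patents and trademarks (non-produced assets) 35.4, debt forgiveness received from foreign official creditors 56.6; financial account: purchases of foreign government bonds by domestic residents 432.3, foreign purchases of domestic corporate bonds 240.8.)

-567.3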